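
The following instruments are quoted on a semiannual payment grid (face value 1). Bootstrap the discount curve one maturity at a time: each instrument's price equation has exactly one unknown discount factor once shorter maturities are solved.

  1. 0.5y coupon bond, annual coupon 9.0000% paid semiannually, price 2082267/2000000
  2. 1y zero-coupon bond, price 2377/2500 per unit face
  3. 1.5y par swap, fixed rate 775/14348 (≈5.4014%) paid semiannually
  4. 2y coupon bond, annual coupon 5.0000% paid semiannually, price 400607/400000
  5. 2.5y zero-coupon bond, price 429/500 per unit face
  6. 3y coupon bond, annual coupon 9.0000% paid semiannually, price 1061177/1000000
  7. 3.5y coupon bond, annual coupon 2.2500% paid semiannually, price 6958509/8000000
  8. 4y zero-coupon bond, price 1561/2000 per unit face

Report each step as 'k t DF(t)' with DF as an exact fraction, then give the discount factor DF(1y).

1 1/2 9963/10000
2 1 2377/2500
3 3/2 369/400
4 2 9071/10000
5 5/2 429/500
6 3 8159/10000
7 7/2 1599/2000
8 4 1561/2000
DF(1y) = 2377/2500 ≈ 0.950800

step 1 [0.5y] bond c/2=9/200: DF=(2082267/2000000 − 9/200·(0))/(1+9/200) = 9963/10000 ≈ 0.996300
step 2 [1y] zero: DF = P = 2377/2500 ≈ 0.950800
step 3 [1.5y] swap r/2=775/28696: DF=(1 − 775/28696·(0.996300+0.950800))/(1+775/28696) = 369/400 ≈ 0.922500
step 4 [2y] bond c/2=1/40: DF=(400607/400000 − 1/40·(0.996300+0.950800+0.922500))/(1+1/40) = 9071/10000 ≈ 0.907100
step 5 [2.5y] zero: DF = P = 429/500 ≈ 0.858000
step 6 [3y] bond c/2=9/200: DF=(1061177/1000000 − 9/200·(0.996300+0.950800+0.922500+0.907100+0.858000))/(1+9/200) = 8159/10000 ≈ 0.815900
step 7 [3.5y] bond c/2=9/800: DF=(6958509/8000000 − 9/800·(0.996300+0.950800+0.922500+0.907100+0.858000+0.815900))/(1+9/800) = 1599/2000 ≈ 0.799500
step 8 [4y] zero: DF = P = 1561/2000 ≈ 0.780500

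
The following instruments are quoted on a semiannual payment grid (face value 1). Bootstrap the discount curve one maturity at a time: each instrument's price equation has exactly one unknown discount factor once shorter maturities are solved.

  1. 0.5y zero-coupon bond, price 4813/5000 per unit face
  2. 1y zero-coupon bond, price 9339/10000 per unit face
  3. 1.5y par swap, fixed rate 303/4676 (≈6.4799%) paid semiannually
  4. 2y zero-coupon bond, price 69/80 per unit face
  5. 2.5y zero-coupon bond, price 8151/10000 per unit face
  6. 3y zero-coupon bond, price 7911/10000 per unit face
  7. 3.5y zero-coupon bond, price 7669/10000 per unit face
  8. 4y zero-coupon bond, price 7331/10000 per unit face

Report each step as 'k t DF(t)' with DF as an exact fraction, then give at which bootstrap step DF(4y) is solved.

step 1 [0.5y] zero: DF = P = 4813/5000 ≈ 0.962600
step 2 [1y] zero: DF = P = 9339/10000 ≈ 0.933900
step 3 [1.5y] swap r/2=303/9352: DF=(1 − 303/9352·(0.962600+0.933900))/(1+303/9352) = 9091/10000 ≈ 0.909100
step 4 [2y] zero: DF = P = 69/80 ≈ 0.862500
step 5 [2.5y] zero: DF = P = 8151/10000 ≈ 0.815100
step 6 [3y] zero: DF = P = 7911/10000 ≈ 0.791100
step 7 [3.5y] zero: DF = P = 7669/10000 ≈ 0.766900
step 8 [4y] zero: DF = P = 7331/10000 ≈ 0.733100

1 1/2 4813/5000
2 1 9339/10000
3 3/2 9091/10000
4 2 69/80
5 5/2 8151/10000
6 3 7911/10000
7 7/2 7669/10000
8 4 7331/10000
DF(4y) is solved at step 8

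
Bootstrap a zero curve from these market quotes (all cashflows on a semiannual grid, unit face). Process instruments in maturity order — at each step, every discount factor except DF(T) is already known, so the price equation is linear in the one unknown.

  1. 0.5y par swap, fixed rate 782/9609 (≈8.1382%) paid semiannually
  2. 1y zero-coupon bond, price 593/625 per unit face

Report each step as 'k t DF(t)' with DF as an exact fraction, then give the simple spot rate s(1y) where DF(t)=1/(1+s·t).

step 1 [0.5y] swap r/2=391/9609: DF=(1 − 391/9609·(0))/(1+391/9609) = 9609/10000 ≈ 0.960900
step 2 [1y] zero: DF = P = 593/625 ≈ 0.948800

1 1/2 9609/10000
2 1 593/625
s(1y) = (1/(593/625) − 1)/(1) = 32/593 ≈ 5.3963%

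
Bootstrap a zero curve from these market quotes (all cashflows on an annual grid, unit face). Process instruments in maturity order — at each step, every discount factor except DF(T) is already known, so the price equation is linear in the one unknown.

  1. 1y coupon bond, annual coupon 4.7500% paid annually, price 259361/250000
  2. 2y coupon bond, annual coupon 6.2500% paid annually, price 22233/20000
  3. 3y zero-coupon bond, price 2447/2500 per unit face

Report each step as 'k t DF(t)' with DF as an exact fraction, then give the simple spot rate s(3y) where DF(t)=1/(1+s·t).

1 1 619/625
2 2 247/250
3 3 2447/2500
s(3y) = (1/(2447/2500) − 1)/(3) = 53/7341 ≈ 0.7220%

step 1 [1y] bond c/1=19/400: DF=(259361/250000 − 19/400·(0))/(1+19/400) = 619/625 ≈ 0.990400
step 2 [2y] bond c/1=1/16: DF=(22233/20000 − 1/16·(0.990400))/(1+1/16) = 247/250 ≈ 0.988000
step 3 [3y] zero: DF = P = 2447/2500 ≈ 0.978800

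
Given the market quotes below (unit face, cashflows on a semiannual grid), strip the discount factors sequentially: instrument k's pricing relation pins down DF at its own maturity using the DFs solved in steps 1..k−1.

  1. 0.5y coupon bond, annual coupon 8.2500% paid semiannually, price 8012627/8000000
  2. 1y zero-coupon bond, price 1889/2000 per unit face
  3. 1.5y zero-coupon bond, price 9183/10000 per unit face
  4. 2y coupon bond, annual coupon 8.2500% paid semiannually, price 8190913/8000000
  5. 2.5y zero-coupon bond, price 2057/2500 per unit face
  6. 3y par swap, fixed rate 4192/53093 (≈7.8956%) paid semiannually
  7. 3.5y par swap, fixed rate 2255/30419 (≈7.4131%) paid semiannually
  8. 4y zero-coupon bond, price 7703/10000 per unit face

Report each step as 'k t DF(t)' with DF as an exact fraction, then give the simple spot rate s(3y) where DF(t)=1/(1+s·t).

1 1/2 9619/10000
2 1 1889/2000
3 3/2 9183/10000
4 2 4357/5000
5 5/2 2057/2500
6 3 494/625
7 7/2 1549/2000
8 4 7703/10000
s(3y) = (1/(494/625) − 1)/(3) = 131/1482 ≈ 8.8394%

step 1 [0.5y] bond c/2=33/800: DF=(8012627/8000000 − 33/800·(0))/(1+33/800) = 9619/10000 ≈ 0.961900
step 2 [1y] zero: DF = P = 1889/2000 ≈ 0.944500
step 3 [1.5y] zero: DF = P = 9183/10000 ≈ 0.918300
step 4 [2y] bond c/2=33/800: DF=(8190913/8000000 − 33/800·(0.961900+0.944500+0.918300))/(1+33/800) = 4357/5000 ≈ 0.871400
step 5 [2.5y] zero: DF = P = 2057/2500 ≈ 0.822800
step 6 [3y] swap r/2=2096/53093: DF=(1 − 2096/53093·(0.961900+0.944500+0.918300+0.871400+0.822800))/(1+2096/53093) = 494/625 ≈ 0.790400
step 7 [3.5y] swap r/2=2255/60838: DF=(1 − 2255/60838·(0.961900+0.944500+0.918300+0.871400+0.822800+0.790400))/(1+2255/60838) = 1549/2000 ≈ 0.774500
step 8 [4y] zero: DF = P = 7703/10000 ≈ 0.770300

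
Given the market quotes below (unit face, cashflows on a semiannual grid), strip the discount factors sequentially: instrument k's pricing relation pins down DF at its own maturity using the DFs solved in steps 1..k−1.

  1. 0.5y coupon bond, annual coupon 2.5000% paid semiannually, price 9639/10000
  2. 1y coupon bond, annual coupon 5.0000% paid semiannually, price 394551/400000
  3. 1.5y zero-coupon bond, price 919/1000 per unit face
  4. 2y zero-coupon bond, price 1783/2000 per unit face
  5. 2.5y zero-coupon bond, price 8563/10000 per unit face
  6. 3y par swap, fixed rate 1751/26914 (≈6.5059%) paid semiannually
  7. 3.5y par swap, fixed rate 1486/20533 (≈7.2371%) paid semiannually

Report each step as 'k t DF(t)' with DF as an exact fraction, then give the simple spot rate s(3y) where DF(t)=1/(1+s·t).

step 1 [0.5y] bond c/2=1/80: DF=(9639/10000 − 1/80·(0))/(1+1/80) = 119/125 ≈ 0.952000
step 2 [1y] bond c/2=1/40: DF=(394551/400000 − 1/40·(0.952000))/(1+1/40) = 9391/10000 ≈ 0.939100
step 3 [1.5y] zero: DF = P = 919/1000 ≈ 0.919000
step 4 [2y] zero: DF = P = 1783/2000 ≈ 0.891500
step 5 [2.5y] zero: DF = P = 8563/10000 ≈ 0.856300
step 6 [3y] swap r/2=1751/53828: DF=(1 − 1751/53828·(0.952000+0.939100+0.919000+0.891500+0.856300))/(1+1751/53828) = 8249/10000 ≈ 0.824900
step 7 [3.5y] swap r/2=743/20533: DF=(1 − 743/20533·(0.952000+0.939100+0.919000+0.891500+0.856300+0.824900))/(1+743/20533) = 7771/10000 ≈ 0.777100

1 1/2 119/125
2 1 9391/10000
3 3/2 919/1000
4 2 1783/2000
5 5/2 8563/10000
6 3 8249/10000
7 7/2 7771/10000
s(3y) = (1/(8249/10000) − 1)/(3) = 1751/24747 ≈ 7.0756%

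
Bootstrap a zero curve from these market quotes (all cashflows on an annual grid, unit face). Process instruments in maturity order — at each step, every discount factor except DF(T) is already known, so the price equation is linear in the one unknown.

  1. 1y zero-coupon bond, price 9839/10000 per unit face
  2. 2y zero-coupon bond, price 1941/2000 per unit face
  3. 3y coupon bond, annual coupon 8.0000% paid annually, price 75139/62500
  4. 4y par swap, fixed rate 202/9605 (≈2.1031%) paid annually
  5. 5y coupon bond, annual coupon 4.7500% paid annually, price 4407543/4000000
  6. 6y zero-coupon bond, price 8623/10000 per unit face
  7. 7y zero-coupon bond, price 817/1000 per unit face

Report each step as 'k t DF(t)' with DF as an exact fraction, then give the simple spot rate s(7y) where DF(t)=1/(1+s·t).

1 1 9839/10000
2 2 1941/2000
3 3 2421/2500
4 4 1149/1250
5 5 8777/10000
6 6 8623/10000
7 7 817/1000
s(7y) = (1/(817/1000) − 1)/(7) = 183/5719 ≈ 3.1999%

step 1 [1y] zero: DF = P = 9839/10000 ≈ 0.983900
step 2 [2y] zero: DF = P = 1941/2000 ≈ 0.970500
step 3 [3y] bond c/1=2/25: DF=(75139/62500 − 2/25·(0.983900+0.970500))/(1+2/25) = 2421/2500 ≈ 0.968400
step 4 [4y] swap r/1=202/9605: DF=(1 − 202/9605·(0.983900+0.970500+0.968400))/(1+202/9605) = 1149/1250 ≈ 0.919200
step 5 [5y] bond c/1=19/400: DF=(4407543/4000000 − 19/400·(0.983900+0.970500+0.968400+0.919200))/(1+19/400) = 8777/10000 ≈ 0.877700
step 6 [6y] zero: DF = P = 8623/10000 ≈ 0.862300
step 7 [7y] zero: DF = P = 817/1000 ≈ 0.817000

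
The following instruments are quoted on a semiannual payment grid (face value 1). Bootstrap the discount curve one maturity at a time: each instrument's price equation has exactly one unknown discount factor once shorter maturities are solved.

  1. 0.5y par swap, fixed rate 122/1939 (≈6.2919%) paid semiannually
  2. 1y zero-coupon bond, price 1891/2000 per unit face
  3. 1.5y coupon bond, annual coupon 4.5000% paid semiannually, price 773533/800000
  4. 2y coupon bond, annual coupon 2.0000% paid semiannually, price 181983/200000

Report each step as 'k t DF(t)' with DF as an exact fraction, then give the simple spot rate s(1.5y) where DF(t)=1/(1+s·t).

1 1/2 1939/2000
2 1 1891/2000
3 3/2 1807/2000
4 2 873/1000
s(1.5y) = (1/(1807/2000) − 1)/(3/2) = 386/5421 ≈ 7.1205%

step 1 [0.5y] swap r/2=61/1939: DF=(1 − 61/1939·(0))/(1+61/1939) = 1939/2000 ≈ 0.969500
step 2 [1y] zero: DF = P = 1891/2000 ≈ 0.945500
step 3 [1.5y] bond c/2=9/400: DF=(773533/800000 − 9/400·(0.969500+0.945500))/(1+9/400) = 1807/2000 ≈ 0.903500
step 4 [2y] bond c/2=1/100: DF=(181983/200000 − 1/100·(0.969500+0.945500+0.903500))/(1+1/100) = 873/1000 ≈ 0.873000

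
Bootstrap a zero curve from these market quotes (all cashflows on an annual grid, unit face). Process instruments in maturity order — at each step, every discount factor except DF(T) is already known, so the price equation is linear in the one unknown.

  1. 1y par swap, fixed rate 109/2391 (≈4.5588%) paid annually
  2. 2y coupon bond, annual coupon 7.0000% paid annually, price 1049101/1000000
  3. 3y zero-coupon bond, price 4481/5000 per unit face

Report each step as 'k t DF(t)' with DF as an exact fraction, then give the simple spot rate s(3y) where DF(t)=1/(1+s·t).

1 1 2391/2500
2 2 9179/10000
3 3 4481/5000
s(3y) = (1/(4481/5000) − 1)/(3) = 173/4481 ≈ 3.8607%

step 1 [1y] swap r/1=109/2391: DF=(1 − 109/2391·(0))/(1+109/2391) = 2391/2500 ≈ 0.956400
step 2 [2y] bond c/1=7/100: DF=(1049101/1000000 − 7/100·(0.956400))/(1+7/100) = 9179/10000 ≈ 0.917900
step 3 [3y] zero: DF = P = 4481/5000 ≈ 0.896200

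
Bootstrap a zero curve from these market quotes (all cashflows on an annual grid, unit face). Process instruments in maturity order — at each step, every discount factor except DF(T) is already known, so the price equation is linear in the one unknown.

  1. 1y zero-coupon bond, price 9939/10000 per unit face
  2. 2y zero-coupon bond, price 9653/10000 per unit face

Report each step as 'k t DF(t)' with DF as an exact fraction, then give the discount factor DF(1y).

step 1 [1y] zero: DF = P = 9939/10000 ≈ 0.993900
step 2 [2y] zero: DF = P = 9653/10000 ≈ 0.965300

1 1 9939/10000
2 2 9653/10000
DF(1y) = 9939/10000 ≈ 0.993900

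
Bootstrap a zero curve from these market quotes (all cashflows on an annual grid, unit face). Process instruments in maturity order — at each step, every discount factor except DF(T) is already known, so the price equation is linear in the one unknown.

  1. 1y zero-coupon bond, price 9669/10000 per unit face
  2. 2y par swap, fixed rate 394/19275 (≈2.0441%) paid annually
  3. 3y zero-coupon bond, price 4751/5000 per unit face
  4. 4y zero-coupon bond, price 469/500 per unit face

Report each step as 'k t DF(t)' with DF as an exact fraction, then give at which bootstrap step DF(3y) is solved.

step 1 [1y] zero: DF = P = 9669/10000 ≈ 0.966900
step 2 [2y] swap r/1=394/19275: DF=(1 − 394/19275·(0.966900))/(1+394/19275) = 4803/5000 ≈ 0.960600
step 3 [3y] zero: DF = P = 4751/5000 ≈ 0.950200
step 4 [4y] zero: DF = P = 469/500 ≈ 0.938000

1 1 9669/10000
2 2 4803/5000
3 3 4751/5000
4 4 469/500
DF(3y) is solved at step 3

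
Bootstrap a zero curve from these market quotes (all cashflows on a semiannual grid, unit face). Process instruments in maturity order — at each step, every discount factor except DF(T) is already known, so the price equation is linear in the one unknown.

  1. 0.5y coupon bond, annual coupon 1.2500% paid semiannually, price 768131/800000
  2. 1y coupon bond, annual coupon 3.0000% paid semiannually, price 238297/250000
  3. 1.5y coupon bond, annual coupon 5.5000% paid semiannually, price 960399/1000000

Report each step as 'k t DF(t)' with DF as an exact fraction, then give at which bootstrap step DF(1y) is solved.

1 1/2 4771/5000
2 1 37/40
3 3/2 2211/2500
DF(1y) is solved at step 2

step 1 [0.5y] bond c/2=1/160: DF=(768131/800000 − 1/160·(0))/(1+1/160) = 4771/5000 ≈ 0.954200
step 2 [1y] bond c/2=3/200: DF=(238297/250000 − 3/200·(0.954200))/(1+3/200) = 37/40 ≈ 0.925000
step 3 [1.5y] bond c/2=11/400: DF=(960399/1000000 − 11/400·(0.954200+0.925000))/(1+11/400) = 2211/2500 ≈ 0.884400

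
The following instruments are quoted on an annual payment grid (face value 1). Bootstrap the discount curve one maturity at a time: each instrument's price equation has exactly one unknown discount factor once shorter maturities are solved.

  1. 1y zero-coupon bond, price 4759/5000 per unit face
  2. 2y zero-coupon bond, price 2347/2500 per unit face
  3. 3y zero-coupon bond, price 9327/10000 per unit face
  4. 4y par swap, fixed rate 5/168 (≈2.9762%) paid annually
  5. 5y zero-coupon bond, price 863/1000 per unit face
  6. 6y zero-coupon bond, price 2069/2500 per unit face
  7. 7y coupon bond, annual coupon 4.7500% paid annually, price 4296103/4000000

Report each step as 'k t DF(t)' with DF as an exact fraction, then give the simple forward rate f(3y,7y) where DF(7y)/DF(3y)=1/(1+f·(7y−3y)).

1 1 4759/5000
2 2 2347/2500
3 3 9327/10000
4 4 1779/2000
5 5 863/1000
6 6 2069/2500
7 7 7803/10000
f(3y,7y) = ((9327/10000)/(7803/10000) − 1)/(4) = 127/2601 ≈ 4.8827%

step 1 [1y] zero: DF = P = 4759/5000 ≈ 0.951800
step 2 [2y] zero: DF = P = 2347/2500 ≈ 0.938800
step 3 [3y] zero: DF = P = 9327/10000 ≈ 0.932700
step 4 [4y] swap r/1=5/168: DF=(1 − 5/168·(0.951800+0.938800+0.932700))/(1+5/168) = 1779/2000 ≈ 0.889500
step 5 [5y] zero: DF = P = 863/1000 ≈ 0.863000
step 6 [6y] zero: DF = P = 2069/2500 ≈ 0.827600
step 7 [7y] bond c/1=19/400: DF=(4296103/4000000 − 19/400·(0.951800+0.938800+0.932700+0.889500+0.863000+0.827600))/(1+19/400) = 7803/10000 ≈ 0.780300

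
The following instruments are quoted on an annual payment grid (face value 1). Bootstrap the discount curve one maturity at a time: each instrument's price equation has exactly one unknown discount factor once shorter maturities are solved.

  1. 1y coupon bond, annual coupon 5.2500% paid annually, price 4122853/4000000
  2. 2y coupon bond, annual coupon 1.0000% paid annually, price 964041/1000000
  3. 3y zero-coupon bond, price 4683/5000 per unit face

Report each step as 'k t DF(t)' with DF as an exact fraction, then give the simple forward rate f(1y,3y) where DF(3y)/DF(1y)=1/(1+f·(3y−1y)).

step 1 [1y] bond c/1=21/400: DF=(4122853/4000000 − 21/400·(0))/(1+21/400) = 9793/10000 ≈ 0.979300
step 2 [2y] bond c/1=1/100: DF=(964041/1000000 − 1/100·(0.979300))/(1+1/100) = 1181/1250 ≈ 0.944800
step 3 [3y] zero: DF = P = 4683/5000 ≈ 0.936600

1 1 9793/10000
2 2 1181/1250
3 3 4683/5000
f(1y,3y) = ((9793/10000)/(4683/5000) − 1)/(2) = 61/2676 ≈ 2.2795%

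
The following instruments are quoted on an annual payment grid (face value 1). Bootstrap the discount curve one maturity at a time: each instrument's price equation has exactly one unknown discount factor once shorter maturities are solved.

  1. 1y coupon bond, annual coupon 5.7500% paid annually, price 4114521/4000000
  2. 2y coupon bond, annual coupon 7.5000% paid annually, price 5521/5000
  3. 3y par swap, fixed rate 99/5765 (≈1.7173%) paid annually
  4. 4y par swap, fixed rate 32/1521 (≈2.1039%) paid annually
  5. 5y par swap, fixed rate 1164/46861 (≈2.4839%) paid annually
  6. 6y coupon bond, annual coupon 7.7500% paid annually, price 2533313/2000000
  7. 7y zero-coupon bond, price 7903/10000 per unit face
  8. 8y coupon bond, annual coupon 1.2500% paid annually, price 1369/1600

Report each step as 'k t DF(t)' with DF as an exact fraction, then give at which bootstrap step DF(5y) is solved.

step 1 [1y] bond c/1=23/400: DF=(4114521/4000000 − 23/400·(0))/(1+23/400) = 9727/10000 ≈ 0.972700
step 2 [2y] bond c/1=3/40: DF=(5521/5000 − 3/40·(0.972700))/(1+3/40) = 9593/10000 ≈ 0.959300
step 3 [3y] swap r/1=99/5765: DF=(1 − 99/5765·(0.972700+0.959300))/(1+99/5765) = 1901/2000 ≈ 0.950500
step 4 [4y] swap r/1=32/1521: DF=(1 − 32/1521·(0.972700+0.959300+0.950500))/(1+32/1521) = 23/25 ≈ 0.920000
step 5 [5y] swap r/1=1164/46861: DF=(1 − 1164/46861·(0.972700+0.959300+0.950500+0.920000))/(1+1164/46861) = 2209/2500 ≈ 0.883600
step 6 [6y] bond c/1=31/400: DF=(2533313/2000000 − 31/400·(0.972700+0.959300+0.950500+0.920000+0.883600))/(1+31/400) = 1677/2000 ≈ 0.838500
step 7 [7y] zero: DF = P = 7903/10000 ≈ 0.790300
step 8 [8y] bond c/1=1/80: DF=(1369/1600 − 1/80·(0.972700+0.959300+0.950500+0.920000+0.883600+0.838500+0.790300))/(1+1/80) = 7671/10000 ≈ 0.767100

1 1 9727/10000
2 2 9593/10000
3 3 1901/2000
4 4 23/25
5 5 2209/2500
6 6 1677/2000
7 7 7903/10000
8 8 7671/10000
DF(5y) is solved at step 5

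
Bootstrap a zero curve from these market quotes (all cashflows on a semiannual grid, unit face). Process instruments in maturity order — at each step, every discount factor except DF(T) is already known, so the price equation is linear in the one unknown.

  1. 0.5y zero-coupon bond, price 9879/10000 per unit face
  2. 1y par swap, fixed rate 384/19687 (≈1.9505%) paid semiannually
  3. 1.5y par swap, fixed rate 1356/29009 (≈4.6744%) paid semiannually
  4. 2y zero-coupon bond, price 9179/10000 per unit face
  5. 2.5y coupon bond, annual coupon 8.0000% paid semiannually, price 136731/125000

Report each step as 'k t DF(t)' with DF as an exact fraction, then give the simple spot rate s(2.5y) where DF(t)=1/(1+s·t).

1 1/2 9879/10000
2 1 613/625
3 3/2 4661/5000
4 2 9179/10000
5 5/2 9049/10000
s(2.5y) = (1/(9049/10000) − 1)/(5/2) = 1902/45245 ≈ 4.2038%

step 1 [0.5y] zero: DF = P = 9879/10000 ≈ 0.987900
step 2 [1y] swap r/2=192/19687: DF=(1 − 192/19687·(0.987900))/(1+192/19687) = 613/625 ≈ 0.980800
step 3 [1.5y] swap r/2=678/29009: DF=(1 − 678/29009·(0.987900+0.980800))/(1+678/29009) = 4661/5000 ≈ 0.932200
step 4 [2y] zero: DF = P = 9179/10000 ≈ 0.917900
step 5 [2.5y] bond c/2=1/25: DF=(136731/125000 − 1/25·(0.987900+0.980800+0.932200+0.917900))/(1+1/25) = 9049/10000 ≈ 0.904900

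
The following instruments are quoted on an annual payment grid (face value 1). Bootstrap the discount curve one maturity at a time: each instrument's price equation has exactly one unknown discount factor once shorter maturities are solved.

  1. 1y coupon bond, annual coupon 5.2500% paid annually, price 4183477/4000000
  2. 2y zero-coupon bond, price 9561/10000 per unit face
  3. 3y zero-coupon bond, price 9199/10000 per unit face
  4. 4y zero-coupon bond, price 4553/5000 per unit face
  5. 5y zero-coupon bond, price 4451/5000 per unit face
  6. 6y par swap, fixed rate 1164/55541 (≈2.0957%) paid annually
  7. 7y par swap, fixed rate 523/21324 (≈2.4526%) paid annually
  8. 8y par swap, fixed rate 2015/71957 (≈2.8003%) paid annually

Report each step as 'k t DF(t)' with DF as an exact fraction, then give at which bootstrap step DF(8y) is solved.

1 1 9937/10000
2 2 9561/10000
3 3 9199/10000
4 4 4553/5000
5 5 4451/5000
6 6 2209/2500
7 7 8431/10000
8 8 1597/2000
DF(8y) is solved at step 8

step 1 [1y] bond c/1=21/400: DF=(4183477/4000000 − 21/400·(0))/(1+21/400) = 9937/10000 ≈ 0.993700
step 2 [2y] zero: DF = P = 9561/10000 ≈ 0.956100
step 3 [3y] zero: DF = P = 9199/10000 ≈ 0.919900
step 4 [4y] zero: DF = P = 4553/5000 ≈ 0.910600
step 5 [5y] zero: DF = P = 4451/5000 ≈ 0.890200
step 6 [6y] swap r/1=1164/55541: DF=(1 − 1164/55541·(0.993700+0.956100+0.919900+0.910600+0.890200))/(1+1164/55541) = 2209/2500 ≈ 0.883600
step 7 [7y] swap r/1=523/21324: DF=(1 − 523/21324·(0.993700+0.956100+0.919900+0.910600+0.890200+0.883600))/(1+523/21324) = 8431/10000 ≈ 0.843100
step 8 [8y] swap r/1=2015/71957: DF=(1 − 2015/71957·(0.993700+0.956100+0.919900+0.910600+0.890200+0.883600+0.843100))/(1+2015/71957) = 1597/2000 ≈ 0.798500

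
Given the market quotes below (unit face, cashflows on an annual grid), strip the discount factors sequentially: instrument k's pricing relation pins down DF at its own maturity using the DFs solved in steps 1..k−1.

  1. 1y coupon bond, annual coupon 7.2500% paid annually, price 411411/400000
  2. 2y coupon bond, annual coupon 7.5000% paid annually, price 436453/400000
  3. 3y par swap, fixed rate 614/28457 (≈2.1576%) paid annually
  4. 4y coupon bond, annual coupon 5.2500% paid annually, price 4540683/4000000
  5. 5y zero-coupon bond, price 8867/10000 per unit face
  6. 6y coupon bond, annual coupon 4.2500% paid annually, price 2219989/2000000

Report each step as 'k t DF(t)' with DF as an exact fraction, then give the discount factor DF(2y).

step 1 [1y] bond c/1=29/400: DF=(411411/400000 − 29/400·(0))/(1+29/400) = 959/1000 ≈ 0.959000
step 2 [2y] bond c/1=3/40: DF=(436453/400000 − 3/40·(0.959000))/(1+3/40) = 9481/10000 ≈ 0.948100
step 3 [3y] swap r/1=614/28457: DF=(1 − 614/28457·(0.959000+0.948100))/(1+614/28457) = 4693/5000 ≈ 0.938600
step 4 [4y] bond c/1=21/400: DF=(4540683/4000000 − 21/400·(0.959000+0.948100+0.938600))/(1+21/400) = 4683/5000 ≈ 0.936600
step 5 [5y] zero: DF = P = 8867/10000 ≈ 0.886700
step 6 [6y] bond c/1=17/400: DF=(2219989/2000000 − 17/400·(0.959000+0.948100+0.938600+0.936600+0.886700))/(1+17/400) = 1093/1250 ≈ 0.874400

1 1 959/1000
2 2 9481/10000
3 3 4693/5000
4 4 4683/5000
5 5 8867/10000
6 6 1093/1250
DF(2y) = 9481/10000 ≈ 0.948100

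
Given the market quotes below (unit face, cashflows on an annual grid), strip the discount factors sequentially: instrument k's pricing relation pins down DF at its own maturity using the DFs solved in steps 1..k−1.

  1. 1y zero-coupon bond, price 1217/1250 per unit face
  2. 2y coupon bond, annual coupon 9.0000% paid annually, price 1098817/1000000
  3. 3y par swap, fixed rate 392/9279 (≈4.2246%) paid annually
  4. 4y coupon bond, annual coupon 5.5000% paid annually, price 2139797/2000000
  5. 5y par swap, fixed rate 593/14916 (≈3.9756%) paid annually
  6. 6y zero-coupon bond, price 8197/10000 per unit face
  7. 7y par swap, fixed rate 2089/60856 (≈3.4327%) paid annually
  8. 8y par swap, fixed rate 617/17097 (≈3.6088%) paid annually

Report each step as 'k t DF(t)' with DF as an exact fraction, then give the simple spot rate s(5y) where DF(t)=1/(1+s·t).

step 1 [1y] zero: DF = P = 1217/1250 ≈ 0.973600
step 2 [2y] bond c/1=9/100: DF=(1098817/1000000 − 9/100·(0.973600))/(1+9/100) = 9277/10000 ≈ 0.927700
step 3 [3y] swap r/1=392/9279: DF=(1 − 392/9279·(0.973600+0.927700))/(1+392/9279) = 1103/1250 ≈ 0.882400
step 4 [4y] bond c/1=11/200: DF=(2139797/2000000 − 11/200·(0.973600+0.927700+0.882400))/(1+11/200) = 869/1000 ≈ 0.869000
step 5 [5y] swap r/1=593/14916: DF=(1 − 593/14916·(0.973600+0.927700+0.882400+0.869000))/(1+593/14916) = 8221/10000 ≈ 0.822100
step 6 [6y] zero: DF = P = 8197/10000 ≈ 0.819700
step 7 [7y] swap r/1=2089/60856: DF=(1 − 2089/60856·(0.973600+0.927700+0.882400+0.869000+0.822100+0.819700))/(1+2089/60856) = 7911/10000 ≈ 0.791100
step 8 [8y] swap r/1=617/17097: DF=(1 − 617/17097·(0.973600+0.927700+0.882400+0.869000+0.822100+0.819700+0.791100))/(1+617/17097) = 1883/2500 ≈ 0.753200

1 1 1217/1250
2 2 9277/10000
3 3 1103/1250
4 4 869/1000
5 5 8221/10000
6 6 8197/10000
7 7 7911/10000
8 8 1883/2500
s(5y) = (1/(8221/10000) − 1)/(5) = 1779/41105 ≈ 4.3279%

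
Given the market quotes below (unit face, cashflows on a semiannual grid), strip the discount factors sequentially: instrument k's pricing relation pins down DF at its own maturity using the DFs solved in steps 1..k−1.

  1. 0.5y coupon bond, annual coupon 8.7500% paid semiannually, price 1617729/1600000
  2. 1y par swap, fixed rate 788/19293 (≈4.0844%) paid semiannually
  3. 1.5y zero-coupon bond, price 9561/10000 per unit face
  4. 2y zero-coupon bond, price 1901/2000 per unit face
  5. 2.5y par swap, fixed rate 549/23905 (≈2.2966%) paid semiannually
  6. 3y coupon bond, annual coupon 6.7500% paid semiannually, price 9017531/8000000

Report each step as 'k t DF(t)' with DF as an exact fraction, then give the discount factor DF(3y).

step 1 [0.5y] bond c/2=7/160: DF=(1617729/1600000 − 7/160·(0))/(1+7/160) = 9687/10000 ≈ 0.968700
step 2 [1y] swap r/2=394/19293: DF=(1 − 394/19293·(0.968700))/(1+394/19293) = 4803/5000 ≈ 0.960600
step 3 [1.5y] zero: DF = P = 9561/10000 ≈ 0.956100
step 4 [2y] zero: DF = P = 1901/2000 ≈ 0.950500
step 5 [2.5y] swap r/2=549/47810: DF=(1 − 549/47810·(0.968700+0.960600+0.956100+0.950500))/(1+549/47810) = 9451/10000 ≈ 0.945100
step 6 [3y] bond c/2=27/800: DF=(9017531/8000000 − 27/800·(0.968700+0.960600+0.956100+0.950500+0.945100))/(1+27/800) = 9343/10000 ≈ 0.934300

1 1/2 9687/10000
2 1 4803/5000
3 3/2 9561/10000
4 2 1901/2000
5 5/2 9451/10000
6 3 9343/10000
DF(3y) = 9343/10000 ≈ 0.934300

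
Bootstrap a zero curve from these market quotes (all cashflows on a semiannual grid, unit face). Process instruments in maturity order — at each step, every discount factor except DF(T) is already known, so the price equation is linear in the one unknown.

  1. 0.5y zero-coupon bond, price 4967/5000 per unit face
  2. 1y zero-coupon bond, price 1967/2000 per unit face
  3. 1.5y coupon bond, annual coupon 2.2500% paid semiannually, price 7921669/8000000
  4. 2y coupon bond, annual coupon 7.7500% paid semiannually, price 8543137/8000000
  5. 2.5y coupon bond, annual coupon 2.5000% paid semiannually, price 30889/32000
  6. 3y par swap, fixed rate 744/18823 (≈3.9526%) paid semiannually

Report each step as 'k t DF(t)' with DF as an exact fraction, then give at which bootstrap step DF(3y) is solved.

1 1/2 4967/5000
2 1 1967/2000
3 3/2 2393/2500
4 2 4593/5000
5 5/2 4529/5000
6 3 2221/2500
DF(3y) is solved at step 6

step 1 [0.5y] zero: DF = P = 4967/5000 ≈ 0.993400
step 2 [1y] zero: DF = P = 1967/2000 ≈ 0.983500
step 3 [1.5y] bond c/2=9/800: DF=(7921669/8000000 − 9/800·(0.993400+0.983500))/(1+9/800) = 2393/2500 ≈ 0.957200
step 4 [2y] bond c/2=31/800: DF=(8543137/8000000 − 31/800·(0.993400+0.983500+0.957200))/(1+31/800) = 4593/5000 ≈ 0.918600
step 5 [2.5y] bond c/2=1/80: DF=(30889/32000 − 1/80·(0.993400+0.983500+0.957200+0.918600))/(1+1/80) = 4529/5000 ≈ 0.905800
step 6 [3y] swap r/2=372/18823: DF=(1 − 372/18823·(0.993400+0.983500+0.957200+0.918600+0.905800))/(1+372/18823) = 2221/2500 ≈ 0.888400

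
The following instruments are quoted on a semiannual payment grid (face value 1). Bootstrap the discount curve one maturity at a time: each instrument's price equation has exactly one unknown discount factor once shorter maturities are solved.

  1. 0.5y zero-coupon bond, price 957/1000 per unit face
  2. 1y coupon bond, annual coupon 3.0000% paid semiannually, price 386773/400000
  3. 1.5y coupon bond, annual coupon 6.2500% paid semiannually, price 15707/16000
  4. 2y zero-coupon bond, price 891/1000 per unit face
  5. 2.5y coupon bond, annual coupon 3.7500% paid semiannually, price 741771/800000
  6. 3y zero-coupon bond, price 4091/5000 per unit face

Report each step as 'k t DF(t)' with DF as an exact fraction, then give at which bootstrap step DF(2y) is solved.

1 1/2 957/1000
2 1 1877/2000
3 3/2 1789/2000
4 2 891/1000
5 5/2 1053/1250
6 3 4091/5000
DF(2y) is solved at step 4

step 1 [0.5y] zero: DF = P = 957/1000 ≈ 0.957000
step 2 [1y] bond c/2=3/200: DF=(386773/400000 − 3/200·(0.957000))/(1+3/200) = 1877/2000 ≈ 0.938500
step 3 [1.5y] bond c/2=1/32: DF=(15707/16000 − 1/32·(0.957000+0.938500))/(1+1/32) = 1789/2000 ≈ 0.894500
step 4 [2y] zero: DF = P = 891/1000 ≈ 0.891000
step 5 [2.5y] bond c/2=3/160: DF=(741771/800000 − 3/160·(0.957000+0.938500+0.894500+0.891000))/(1+3/160) = 1053/1250 ≈ 0.842400
step 6 [3y] zero: DF = P = 4091/5000 ≈ 0.818200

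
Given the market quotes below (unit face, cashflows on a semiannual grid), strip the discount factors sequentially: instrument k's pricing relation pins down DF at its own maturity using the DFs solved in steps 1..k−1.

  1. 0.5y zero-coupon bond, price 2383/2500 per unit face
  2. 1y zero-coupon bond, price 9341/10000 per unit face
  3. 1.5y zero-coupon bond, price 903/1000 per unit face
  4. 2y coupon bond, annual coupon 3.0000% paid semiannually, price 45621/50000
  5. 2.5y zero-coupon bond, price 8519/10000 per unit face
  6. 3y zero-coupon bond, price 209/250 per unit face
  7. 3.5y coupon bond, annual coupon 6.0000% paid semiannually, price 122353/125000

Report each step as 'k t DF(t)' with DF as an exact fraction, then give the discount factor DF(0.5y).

1 1/2 2383/2500
2 1 9341/10000
3 3/2 903/1000
4 2 8577/10000
5 5/2 8519/10000
6 3 209/250
7 7/2 7949/10000
DF(0.5y) = 2383/2500 ≈ 0.953200

step 1 [0.5y] zero: DF = P = 2383/2500 ≈ 0.953200
step 2 [1y] zero: DF = P = 9341/10000 ≈ 0.934100
step 3 [1.5y] zero: DF = P = 903/1000 ≈ 0.903000
step 4 [2y] bond c/2=3/200: DF=(45621/50000 − 3/200·(0.953200+0.934100+0.903000))/(1+3/200) = 8577/10000 ≈ 0.857700
step 5 [2.5y] zero: DF = P = 8519/10000 ≈ 0.851900
step 6 [3y] zero: DF = P = 209/250 ≈ 0.836000
step 7 [3.5y] bond c/2=3/100: DF=(122353/125000 − 3/100·(0.953200+0.934100+0.903000+0.857700+0.851900+0.836000))/(1+3/100) = 7949/10000 ≈ 0.794900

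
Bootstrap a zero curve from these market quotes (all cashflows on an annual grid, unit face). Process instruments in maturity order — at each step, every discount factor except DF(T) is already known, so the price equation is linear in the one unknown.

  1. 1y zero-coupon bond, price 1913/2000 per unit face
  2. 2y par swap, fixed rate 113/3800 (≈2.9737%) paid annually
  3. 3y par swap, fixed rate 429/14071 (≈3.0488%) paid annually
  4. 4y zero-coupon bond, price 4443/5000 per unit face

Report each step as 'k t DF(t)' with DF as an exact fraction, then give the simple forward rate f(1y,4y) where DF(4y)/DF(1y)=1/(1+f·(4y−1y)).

1 1 1913/2000
2 2 1887/2000
3 3 4571/5000
4 4 4443/5000
f(1y,4y) = ((1913/2000)/(4443/5000) − 1)/(3) = 679/26658 ≈ 2.5471%

step 1 [1y] zero: DF = P = 1913/2000 ≈ 0.956500
step 2 [2y] swap r/1=113/3800: DF=(1 − 113/3800·(0.956500))/(1+113/3800) = 1887/2000 ≈ 0.943500
step 3 [3y] swap r/1=429/14071: DF=(1 − 429/14071·(0.956500+0.943500))/(1+429/14071) = 4571/5000 ≈ 0.914200
step 4 [4y] zero: DF = P = 4443/5000 ≈ 0.888600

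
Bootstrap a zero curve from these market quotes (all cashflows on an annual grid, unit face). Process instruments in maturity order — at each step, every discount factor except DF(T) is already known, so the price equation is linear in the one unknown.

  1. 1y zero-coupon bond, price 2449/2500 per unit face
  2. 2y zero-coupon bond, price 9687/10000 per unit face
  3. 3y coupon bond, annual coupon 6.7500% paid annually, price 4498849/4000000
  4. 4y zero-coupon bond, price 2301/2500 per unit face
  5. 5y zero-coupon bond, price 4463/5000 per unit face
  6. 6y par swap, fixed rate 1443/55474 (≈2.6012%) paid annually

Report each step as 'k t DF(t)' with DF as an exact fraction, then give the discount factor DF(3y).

step 1 [1y] zero: DF = P = 2449/2500 ≈ 0.979600
step 2 [2y] zero: DF = P = 9687/10000 ≈ 0.968700
step 3 [3y] bond c/1=27/400: DF=(4498849/4000000 − 27/400·(0.979600+0.968700))/(1+27/400) = 1163/1250 ≈ 0.930400
step 4 [4y] zero: DF = P = 2301/2500 ≈ 0.920400
step 5 [5y] zero: DF = P = 4463/5000 ≈ 0.892600
step 6 [6y] swap r/1=1443/55474: DF=(1 − 1443/55474·(0.979600+0.968700+0.930400+0.920400+0.892600))/(1+1443/55474) = 8557/10000 ≈ 0.855700

1 1 2449/2500
2 2 9687/10000
3 3 1163/1250
4 4 2301/2500
5 5 4463/5000
6 6 8557/10000
DF(3y) = 1163/1250 ≈ 0.930400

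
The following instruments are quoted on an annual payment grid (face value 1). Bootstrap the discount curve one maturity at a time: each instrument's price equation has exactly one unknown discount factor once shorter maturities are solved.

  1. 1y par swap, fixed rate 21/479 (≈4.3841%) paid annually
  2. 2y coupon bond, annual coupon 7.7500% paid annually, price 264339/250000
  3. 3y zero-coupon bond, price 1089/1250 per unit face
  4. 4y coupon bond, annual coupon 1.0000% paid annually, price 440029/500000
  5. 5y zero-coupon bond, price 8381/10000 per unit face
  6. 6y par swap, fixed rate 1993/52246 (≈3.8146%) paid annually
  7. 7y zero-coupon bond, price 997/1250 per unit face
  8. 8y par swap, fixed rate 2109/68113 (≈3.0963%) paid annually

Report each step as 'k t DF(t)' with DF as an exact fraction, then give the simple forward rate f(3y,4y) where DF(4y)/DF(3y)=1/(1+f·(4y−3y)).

step 1 [1y] swap r/1=21/479: DF=(1 − 21/479·(0))/(1+21/479) = 479/500 ≈ 0.958000
step 2 [2y] bond c/1=31/400: DF=(264339/250000 − 31/400·(0.958000))/(1+31/400) = 2281/2500 ≈ 0.912400
step 3 [3y] zero: DF = P = 1089/1250 ≈ 0.871200
step 4 [4y] bond c/1=1/100: DF=(440029/500000 − 1/100·(0.958000+0.912400+0.871200))/(1+1/100) = 4221/5000 ≈ 0.844200
step 5 [5y] zero: DF = P = 8381/10000 ≈ 0.838100
step 6 [6y] swap r/1=1993/52246: DF=(1 − 1993/52246·(0.958000+0.912400+0.871200+0.844200+0.838100))/(1+1993/52246) = 8007/10000 ≈ 0.800700
step 7 [7y] zero: DF = P = 997/1250 ≈ 0.797600
step 8 [8y] swap r/1=2109/68113: DF=(1 − 2109/68113·(0.958000+0.912400+0.871200+0.844200+0.838100+0.800700+0.797600))/(1+2109/68113) = 7891/10000 ≈ 0.789100

1 1 479/500
2 2 2281/2500
3 3 1089/1250
4 4 4221/5000
5 5 8381/10000
6 6 8007/10000
7 7 997/1250
8 8 7891/10000
f(3y,4y) = ((1089/1250)/(4221/5000) − 1)/(1) = 15/469 ≈ 3.1983%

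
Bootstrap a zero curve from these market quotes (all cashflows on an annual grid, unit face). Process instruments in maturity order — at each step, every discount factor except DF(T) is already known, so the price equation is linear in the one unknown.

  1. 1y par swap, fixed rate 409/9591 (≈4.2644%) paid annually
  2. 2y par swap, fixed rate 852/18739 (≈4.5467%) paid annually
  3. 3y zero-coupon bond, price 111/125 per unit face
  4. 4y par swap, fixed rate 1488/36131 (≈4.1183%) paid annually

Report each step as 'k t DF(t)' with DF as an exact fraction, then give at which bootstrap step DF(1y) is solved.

1 1 9591/10000
2 2 2287/2500
3 3 111/125
4 4 532/625
DF(1y) is solved at step 1

step 1 [1y] swap r/1=409/9591: DF=(1 − 409/9591·(0))/(1+409/9591) = 9591/10000 ≈ 0.959100
step 2 [2y] swap r/1=852/18739: DF=(1 − 852/18739·(0.959100))/(1+852/18739) = 2287/2500 ≈ 0.914800
step 3 [3y] zero: DF = P = 111/125 ≈ 0.888000
step 4 [4y] swap r/1=1488/36131: DF=(1 − 1488/36131·(0.959100+0.914800+0.888000))/(1+1488/36131) = 532/625 ≈ 0.851200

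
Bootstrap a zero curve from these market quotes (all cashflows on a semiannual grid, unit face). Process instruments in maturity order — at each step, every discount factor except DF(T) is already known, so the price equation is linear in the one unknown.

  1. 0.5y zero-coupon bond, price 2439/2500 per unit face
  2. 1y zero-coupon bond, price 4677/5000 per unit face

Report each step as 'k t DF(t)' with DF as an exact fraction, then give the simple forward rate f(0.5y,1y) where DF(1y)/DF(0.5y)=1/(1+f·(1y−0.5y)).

1 1/2 2439/2500
2 1 4677/5000
f(0.5y,1y) = ((2439/2500)/(4677/5000) − 1)/(1/2) = 134/1559 ≈ 8.5953%

step 1 [0.5y] zero: DF = P = 2439/2500 ≈ 0.975600
step 2 [1y] zero: DF = P = 4677/5000 ≈ 0.935400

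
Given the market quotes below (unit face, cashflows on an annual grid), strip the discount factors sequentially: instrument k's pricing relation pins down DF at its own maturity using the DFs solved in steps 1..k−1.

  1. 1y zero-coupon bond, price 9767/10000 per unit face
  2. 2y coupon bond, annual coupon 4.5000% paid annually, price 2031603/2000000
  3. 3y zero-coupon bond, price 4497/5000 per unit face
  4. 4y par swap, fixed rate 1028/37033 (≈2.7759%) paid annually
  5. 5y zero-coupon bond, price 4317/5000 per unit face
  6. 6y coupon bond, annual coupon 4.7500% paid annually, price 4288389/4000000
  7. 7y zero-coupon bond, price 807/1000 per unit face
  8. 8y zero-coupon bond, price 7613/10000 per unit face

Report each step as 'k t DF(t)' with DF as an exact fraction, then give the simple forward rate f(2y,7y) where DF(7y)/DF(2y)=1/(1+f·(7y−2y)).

1 1 9767/10000
2 2 93/100
3 3 4497/5000
4 4 2243/2500
5 5 4317/5000
6 6 2041/2500
7 7 807/1000
8 8 7613/10000
f(2y,7y) = ((93/100)/(807/1000) − 1)/(5) = 41/1345 ≈ 3.0483%

step 1 [1y] zero: DF = P = 9767/10000 ≈ 0.976700
step 2 [2y] bond c/1=9/200: DF=(2031603/2000000 − 9/200·(0.976700))/(1+9/200) = 93/100 ≈ 0.930000
step 3 [3y] zero: DF = P = 4497/5000 ≈ 0.899400
step 4 [4y] swap r/1=1028/37033: DF=(1 − 1028/37033·(0.976700+0.930000+0.899400))/(1+1028/37033) = 2243/2500 ≈ 0.897200
step 5 [5y] zero: DF = P = 4317/5000 ≈ 0.863400
step 6 [6y] bond c/1=19/400: DF=(4288389/4000000 − 19/400·(0.976700+0.930000+0.899400+0.897200+0.863400))/(1+19/400) = 2041/2500 ≈ 0.816400
step 7 [7y] zero: DF = P = 807/1000 ≈ 0.807000
step 8 [8y] zero: DF = P = 7613/10000 ≈ 0.761300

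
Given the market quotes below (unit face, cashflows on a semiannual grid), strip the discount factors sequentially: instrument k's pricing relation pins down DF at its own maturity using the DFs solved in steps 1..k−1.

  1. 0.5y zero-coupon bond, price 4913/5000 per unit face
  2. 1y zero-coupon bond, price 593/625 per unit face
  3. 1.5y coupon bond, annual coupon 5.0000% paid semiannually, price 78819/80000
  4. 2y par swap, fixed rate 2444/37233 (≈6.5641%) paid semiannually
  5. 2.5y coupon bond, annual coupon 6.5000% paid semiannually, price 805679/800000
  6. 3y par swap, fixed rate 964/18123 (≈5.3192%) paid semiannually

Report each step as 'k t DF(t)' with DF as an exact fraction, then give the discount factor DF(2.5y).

step 1 [0.5y] zero: DF = P = 4913/5000 ≈ 0.982600
step 2 [1y] zero: DF = P = 593/625 ≈ 0.948800
step 3 [1.5y] bond c/2=1/40: DF=(78819/80000 − 1/40·(0.982600+0.948800))/(1+1/40) = 9141/10000 ≈ 0.914100
step 4 [2y] swap r/2=1222/37233: DF=(1 − 1222/37233·(0.982600+0.948800+0.914100))/(1+1222/37233) = 4389/5000 ≈ 0.877800
step 5 [2.5y] bond c/2=13/400: DF=(805679/800000 − 13/400·(0.982600+0.948800+0.914100+0.877800))/(1+13/400) = 4291/5000 ≈ 0.858200
step 6 [3y] swap r/2=482/18123: DF=(1 − 482/18123·(0.982600+0.948800+0.914100+0.877800+0.858200))/(1+482/18123) = 4277/5000 ≈ 0.855400

1 1/2 4913/5000
2 1 593/625
3 3/2 9141/10000
4 2 4389/5000
5 5/2 4291/5000
6 3 4277/5000
DF(2.5y) = 4291/5000 ≈ 0.858200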